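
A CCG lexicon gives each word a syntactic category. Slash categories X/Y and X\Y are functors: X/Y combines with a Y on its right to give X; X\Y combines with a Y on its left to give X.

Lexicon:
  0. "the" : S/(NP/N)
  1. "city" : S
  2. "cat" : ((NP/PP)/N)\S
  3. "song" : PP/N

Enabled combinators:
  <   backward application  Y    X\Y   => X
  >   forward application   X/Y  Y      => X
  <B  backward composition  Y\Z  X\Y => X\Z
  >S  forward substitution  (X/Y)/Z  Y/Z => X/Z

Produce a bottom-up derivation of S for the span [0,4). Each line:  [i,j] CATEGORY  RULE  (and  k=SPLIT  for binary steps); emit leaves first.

[0,4] S   >
  [0,1] "the" : S/(NP/N)
  [1,4] NP/N   >S
    [1,3] (NP/PP)/N   <
      [1,2] "city" : S
      [2,3] "cat" : ((NP/PP)/N)\S
    [3,4] "song" : PP/N

[0,1] S/(NP/N)  lex  "the"
[1,2] S  lex  "city"
[2,3] ((NP/PP)/N)\S  lex  "cat"
[1,3] (NP/PP)/N  <  k=2
[3,4] PP/N  lex  "song"
[1,4] NP/N  >S  k=3
[0,4] S  >  k=1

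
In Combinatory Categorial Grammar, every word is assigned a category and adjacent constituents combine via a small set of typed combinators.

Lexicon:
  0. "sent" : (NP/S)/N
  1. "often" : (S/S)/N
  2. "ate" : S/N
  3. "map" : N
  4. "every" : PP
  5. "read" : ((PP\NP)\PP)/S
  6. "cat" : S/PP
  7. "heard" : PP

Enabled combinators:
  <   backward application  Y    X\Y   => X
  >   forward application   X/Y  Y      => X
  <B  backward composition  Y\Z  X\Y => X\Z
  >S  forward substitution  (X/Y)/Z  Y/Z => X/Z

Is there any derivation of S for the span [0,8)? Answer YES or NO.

(NP/S)/N (S/S)/N S/N N PP ((PP\NP)\PP)/S S/PP PP
CKY chart[0,8] = {PP}; S ∉ chart

NO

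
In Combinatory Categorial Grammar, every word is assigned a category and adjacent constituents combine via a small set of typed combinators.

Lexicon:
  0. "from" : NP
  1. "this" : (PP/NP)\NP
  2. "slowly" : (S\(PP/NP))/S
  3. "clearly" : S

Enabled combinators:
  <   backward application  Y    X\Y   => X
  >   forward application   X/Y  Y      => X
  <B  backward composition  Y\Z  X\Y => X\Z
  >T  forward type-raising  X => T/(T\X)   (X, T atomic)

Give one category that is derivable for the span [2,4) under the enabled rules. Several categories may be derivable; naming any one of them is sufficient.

S\(PP/NP)

[0,4] S   <
  [0,2] PP/NP   <
    [0,1] "from" : NP
    [1,2] "this" : (PP/NP)\NP
  [2,4] S\(PP/NP)   >
    [2,3] "slowly" : (S\(PP/NP))/S
    [3,4] "clearly" : S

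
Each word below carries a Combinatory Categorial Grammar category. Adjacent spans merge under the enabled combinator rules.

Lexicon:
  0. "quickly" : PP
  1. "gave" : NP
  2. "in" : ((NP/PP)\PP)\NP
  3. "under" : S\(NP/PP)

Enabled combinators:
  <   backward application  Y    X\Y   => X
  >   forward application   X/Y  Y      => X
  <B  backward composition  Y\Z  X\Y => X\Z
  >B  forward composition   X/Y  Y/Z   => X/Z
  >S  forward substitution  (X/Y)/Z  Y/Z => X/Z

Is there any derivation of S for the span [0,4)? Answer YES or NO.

[0,4] S   <
  [0,1] "quickly" : PP
  [1,4] S\PP   <B
    [1,3] (NP/PP)\PP   <
      [1,2] "gave" : NP
      [2,3] "in" : ((NP/PP)\PP)\NP
    [3,4] "under" : S\(NP/PP)

YES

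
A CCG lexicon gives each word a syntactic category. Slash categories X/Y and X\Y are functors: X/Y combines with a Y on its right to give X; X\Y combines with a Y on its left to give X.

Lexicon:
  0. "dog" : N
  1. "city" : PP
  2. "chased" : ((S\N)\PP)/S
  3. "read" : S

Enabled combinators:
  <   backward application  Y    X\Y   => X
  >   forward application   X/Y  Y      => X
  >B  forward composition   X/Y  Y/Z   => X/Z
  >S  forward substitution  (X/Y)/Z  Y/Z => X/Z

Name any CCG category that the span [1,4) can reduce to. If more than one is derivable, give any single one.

[0,4] S   <
  [0,1] "dog" : N
  [1,4] S\N   <
    [1,2] "city" : PP
    [2,4] (S\N)\PP   >
      [2,3] "chased" : ((S\N)\PP)/S
      [3,4] "read" : S

S\N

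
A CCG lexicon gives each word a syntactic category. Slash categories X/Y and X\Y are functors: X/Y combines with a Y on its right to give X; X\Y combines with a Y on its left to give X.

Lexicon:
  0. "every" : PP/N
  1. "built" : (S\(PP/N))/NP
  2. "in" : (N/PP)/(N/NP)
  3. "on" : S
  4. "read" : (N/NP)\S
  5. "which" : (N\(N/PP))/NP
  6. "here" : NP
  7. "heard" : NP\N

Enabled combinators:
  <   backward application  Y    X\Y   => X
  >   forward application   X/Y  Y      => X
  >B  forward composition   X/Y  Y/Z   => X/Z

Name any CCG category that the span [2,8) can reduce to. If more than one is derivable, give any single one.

[0,8] S   <
  [0,1] "every" : PP/N
  [1,8] S\(PP/N)   >
    [1,2] "built" : (S\(PP/N))/NP
    [2,8] NP   <
      [2,7] N   <
        [2,5] N/PP   >
          [2,3] "in" : (N/PP)/(N/NP)
          [3,5] N/NP   <
            [3,4] "on" : S
            [4,5] "read" : (N/NP)\S
        [5,7] N\(N/PP)   >
          [5,6] "which" : (N\(N/PP))/NP
          [6,7] "here" : NP
      [7,8] "heard" : NP\N

NP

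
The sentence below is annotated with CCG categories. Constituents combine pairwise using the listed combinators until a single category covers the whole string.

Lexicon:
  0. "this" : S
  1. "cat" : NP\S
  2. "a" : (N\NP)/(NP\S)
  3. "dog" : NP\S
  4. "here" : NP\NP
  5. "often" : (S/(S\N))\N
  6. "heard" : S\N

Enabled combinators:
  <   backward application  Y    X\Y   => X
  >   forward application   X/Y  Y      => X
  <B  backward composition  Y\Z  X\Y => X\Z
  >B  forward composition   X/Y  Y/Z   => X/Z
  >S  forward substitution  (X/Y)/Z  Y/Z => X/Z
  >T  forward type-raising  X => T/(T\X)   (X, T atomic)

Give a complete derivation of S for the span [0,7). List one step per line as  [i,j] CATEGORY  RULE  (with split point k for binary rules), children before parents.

[0,1] S  lex  "this"
[0,1] NP/(NP\S)  >T
[1,2] NP\S  lex  "cat"
[0,2] NP  >  k=1
[2,3] (N\NP)/(NP\S)  lex  "a"
[3,4] NP\S  lex  "dog"
[4,5] NP\NP  lex  "here"
[3,5] NP\S  <B  k=4
[2,5] N\NP  >  k=3
[0,5] N  <  k=2
[5,6] (S/(S\N))\N  lex  "often"
[0,6] S/(S\N)  <  k=5
[6,7] S\N  lex  "heard"
[0,7] S  >  k=6

[0,7] S   >
  [0,6] S/(S\N)   <
    [0,5] N   <
      [0,2] NP   >
        [0,1] NP/(NP\S)   >T
          [0,1] "this" : S
        [1,2] "cat" : NP\S
      [2,5] N\NP   >
        [2,3] "a" : (N\NP)/(NP\S)
        [3,5] NP\S   <B
          [3,4] "dog" : NP\S
          [4,5] "here" : NP\NP
    [5,6] "often" : (S/(S\N))\N
  [6,7] "heard" : S\N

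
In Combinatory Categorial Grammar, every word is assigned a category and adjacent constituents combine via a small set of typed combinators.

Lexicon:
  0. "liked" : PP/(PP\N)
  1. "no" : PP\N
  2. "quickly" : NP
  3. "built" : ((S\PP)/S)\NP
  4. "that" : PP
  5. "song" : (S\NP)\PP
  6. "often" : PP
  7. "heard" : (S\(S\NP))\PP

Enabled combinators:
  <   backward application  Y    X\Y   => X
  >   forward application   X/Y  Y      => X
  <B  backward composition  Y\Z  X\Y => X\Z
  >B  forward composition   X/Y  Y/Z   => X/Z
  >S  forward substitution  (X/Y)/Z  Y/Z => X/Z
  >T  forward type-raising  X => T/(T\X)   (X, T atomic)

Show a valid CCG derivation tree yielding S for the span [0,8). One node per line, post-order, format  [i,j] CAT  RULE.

[0,8] S   <
  [0,2] PP   >
    [0,1] "liked" : PP/(PP\N)
    [1,2] "no" : PP\N
  [2,8] S\PP   >
    [2,4] (S\PP)/S   <
      [2,3] "quickly" : NP
      [3,4] "built" : ((S\PP)/S)\NP
    [4,8] S   <
      [4,6] S\NP   <
        [4,5] "that" : PP
        [5,6] "song" : (S\NP)\PP
      [6,8] S\(S\NP)   <
        [6,7] "often" : PP
        [7,8] "heard" : (S\(S\NP))\PP

[0,1] PP/(PP\N)  lex  "liked"
[1,2] PP\N  lex  "no"
[0,2] PP  >  k=1
[2,3] NP  lex  "quickly"
[3,4] ((S\PP)/S)\NP  lex  "built"
[2,4] (S\PP)/S  <  k=3
[4,5] PP  lex  "that"
[5,6] (S\NP)\PP  lex  "song"
[4,6] S\NP  <  k=5
[6,7] PP  lex  "often"
[7,8] (S\(S\NP))\PP  lex  "heard"
[6,8] S\(S\NP)  <  k=7
[4,8] S  <  k=6
[2,8] S\PP  >  k=4
[0,8] S  <  k=2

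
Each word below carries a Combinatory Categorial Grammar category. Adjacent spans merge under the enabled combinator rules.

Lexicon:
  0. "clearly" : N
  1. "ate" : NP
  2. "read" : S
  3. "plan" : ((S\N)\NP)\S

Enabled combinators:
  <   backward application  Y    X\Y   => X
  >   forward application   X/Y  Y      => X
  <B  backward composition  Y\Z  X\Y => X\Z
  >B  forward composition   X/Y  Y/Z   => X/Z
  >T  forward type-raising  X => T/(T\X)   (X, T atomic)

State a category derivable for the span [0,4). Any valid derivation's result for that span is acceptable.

S

[0,4] S   >
  [0,1] S/(S\N)   >T
    [0,1] "clearly" : N
  [1,4] S\N   <
    [1,2] "ate" : NP
    [2,4] (S\N)\NP   <
      [2,3] "read" : S
      [3,4] "plan" : ((S\N)\NP)\S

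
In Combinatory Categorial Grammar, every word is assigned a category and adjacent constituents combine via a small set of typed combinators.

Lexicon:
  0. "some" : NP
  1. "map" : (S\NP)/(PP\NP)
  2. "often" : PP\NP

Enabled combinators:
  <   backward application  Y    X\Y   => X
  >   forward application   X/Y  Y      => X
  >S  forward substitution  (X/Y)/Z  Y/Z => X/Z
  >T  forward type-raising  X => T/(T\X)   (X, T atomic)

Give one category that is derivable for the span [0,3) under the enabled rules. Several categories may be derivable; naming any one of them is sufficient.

S

[0,3] S   <
  [0,1] "some" : NP
  [1,3] S\NP   >
    [1,2] "map" : (S\NP)/(PP\NP)
    [2,3] "often" : PP\NP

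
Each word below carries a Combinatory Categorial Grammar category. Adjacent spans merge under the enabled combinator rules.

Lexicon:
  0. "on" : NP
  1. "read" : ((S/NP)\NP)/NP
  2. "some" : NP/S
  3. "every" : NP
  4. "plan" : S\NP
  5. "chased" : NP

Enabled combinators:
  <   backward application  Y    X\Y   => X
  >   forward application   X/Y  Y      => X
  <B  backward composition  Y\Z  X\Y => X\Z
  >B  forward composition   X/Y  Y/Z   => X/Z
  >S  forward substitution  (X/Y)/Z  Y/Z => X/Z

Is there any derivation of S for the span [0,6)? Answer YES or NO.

YES

[0,6] S   >
  [0,5] S/NP   <
    [0,1] "on" : NP
    [1,5] (S/NP)\NP   >
      [1,2] "read" : ((S/NP)\NP)/NP
      [2,5] NP   >
        [2,3] "some" : NP/S
        [3,5] S   <
          [3,4] "every" : NP
          [4,5] "plan" : S\NP
  [5,6] "chased" : NP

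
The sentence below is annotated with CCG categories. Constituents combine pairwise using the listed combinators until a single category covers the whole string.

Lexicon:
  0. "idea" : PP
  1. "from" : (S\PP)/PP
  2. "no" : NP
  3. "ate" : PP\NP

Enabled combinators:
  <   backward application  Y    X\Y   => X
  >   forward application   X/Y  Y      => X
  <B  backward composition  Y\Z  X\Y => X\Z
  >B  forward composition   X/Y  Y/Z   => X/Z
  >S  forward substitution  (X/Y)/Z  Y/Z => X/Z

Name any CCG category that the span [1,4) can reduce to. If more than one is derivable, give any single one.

[0,4] S   <
  [0,1] "idea" : PP
  [1,4] S\PP   >
    [1,2] "from" : (S\PP)/PP
    [2,4] PP   <
      [2,3] "no" : NP
      [3,4] "ate" : PP\NP

S\PP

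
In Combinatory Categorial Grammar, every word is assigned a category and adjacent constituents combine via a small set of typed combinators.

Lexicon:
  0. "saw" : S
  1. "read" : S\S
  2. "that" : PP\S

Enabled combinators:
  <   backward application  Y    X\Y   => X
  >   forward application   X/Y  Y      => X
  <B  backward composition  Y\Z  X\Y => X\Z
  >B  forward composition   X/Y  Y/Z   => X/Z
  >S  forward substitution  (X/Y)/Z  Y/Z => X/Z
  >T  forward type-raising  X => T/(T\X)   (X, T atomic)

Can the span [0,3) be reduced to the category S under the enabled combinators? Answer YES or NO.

NO

S S\S PP\S
CKY chart[0,3] = {N/(N\PP), NP/(NP\PP), PP, PP/(PP\PP), S/(S\PP)}; S ∉ chart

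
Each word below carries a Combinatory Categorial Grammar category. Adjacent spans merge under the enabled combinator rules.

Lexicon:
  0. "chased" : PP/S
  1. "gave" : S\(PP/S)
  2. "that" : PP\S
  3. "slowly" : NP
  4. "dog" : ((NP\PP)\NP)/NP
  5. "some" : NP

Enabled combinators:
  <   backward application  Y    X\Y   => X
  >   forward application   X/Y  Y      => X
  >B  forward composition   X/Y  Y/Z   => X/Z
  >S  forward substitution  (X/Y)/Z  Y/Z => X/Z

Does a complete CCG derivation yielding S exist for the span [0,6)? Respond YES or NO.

PP/S S\(PP/S) PP\S NP ((NP\PP)\NP)/NP NP
CKY chart[0,6] = {NP}; S ∉ chart

NO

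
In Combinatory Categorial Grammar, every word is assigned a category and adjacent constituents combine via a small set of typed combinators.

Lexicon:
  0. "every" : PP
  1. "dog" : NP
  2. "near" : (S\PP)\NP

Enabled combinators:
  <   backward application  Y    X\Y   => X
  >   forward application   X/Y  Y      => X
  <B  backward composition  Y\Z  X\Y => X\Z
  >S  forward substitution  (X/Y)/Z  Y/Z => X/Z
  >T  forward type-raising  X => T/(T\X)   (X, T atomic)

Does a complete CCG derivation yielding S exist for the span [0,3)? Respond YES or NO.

YES

[0,3] S   <
  [0,1] "every" : PP
  [1,3] S\PP   <
    [1,2] "dog" : NP
    [2,3] "near" : (S\PP)\NP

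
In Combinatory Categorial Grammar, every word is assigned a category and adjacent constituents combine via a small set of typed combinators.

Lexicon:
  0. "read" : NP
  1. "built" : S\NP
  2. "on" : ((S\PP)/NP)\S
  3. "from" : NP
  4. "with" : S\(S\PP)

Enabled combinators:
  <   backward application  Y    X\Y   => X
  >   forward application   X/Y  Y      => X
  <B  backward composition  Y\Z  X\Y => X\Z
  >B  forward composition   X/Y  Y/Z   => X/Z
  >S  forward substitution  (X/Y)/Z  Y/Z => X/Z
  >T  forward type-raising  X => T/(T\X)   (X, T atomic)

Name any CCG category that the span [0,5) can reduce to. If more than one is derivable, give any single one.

[0,5] S   <
  [0,4] S\PP   >
    [0,3] (S\PP)/NP   <
      [0,2] S   <
        [0,1] "read" : NP
        [1,2] "built" : S\NP
      [2,3] "on" : ((S\PP)/NP)\S
    [3,4] "from" : NP
  [4,5] "with" : S\(S\PP)

S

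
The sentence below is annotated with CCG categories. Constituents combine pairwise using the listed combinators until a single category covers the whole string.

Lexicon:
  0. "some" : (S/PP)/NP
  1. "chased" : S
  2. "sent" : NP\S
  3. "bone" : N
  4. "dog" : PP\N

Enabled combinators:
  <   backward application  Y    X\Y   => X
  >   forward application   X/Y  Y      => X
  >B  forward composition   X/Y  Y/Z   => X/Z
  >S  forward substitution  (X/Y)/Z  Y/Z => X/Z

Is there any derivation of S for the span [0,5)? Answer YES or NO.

YES

[0,5] S   >
  [0,3] S/PP   >
    [0,1] "some" : (S/PP)/NP
    [1,3] NP   <
      [1,2] "chased" : S
      [2,3] "sent" : NP\S
  [3,5] PP   <
    [3,4] "bone" : N
    [4,5] "dog" : PP\N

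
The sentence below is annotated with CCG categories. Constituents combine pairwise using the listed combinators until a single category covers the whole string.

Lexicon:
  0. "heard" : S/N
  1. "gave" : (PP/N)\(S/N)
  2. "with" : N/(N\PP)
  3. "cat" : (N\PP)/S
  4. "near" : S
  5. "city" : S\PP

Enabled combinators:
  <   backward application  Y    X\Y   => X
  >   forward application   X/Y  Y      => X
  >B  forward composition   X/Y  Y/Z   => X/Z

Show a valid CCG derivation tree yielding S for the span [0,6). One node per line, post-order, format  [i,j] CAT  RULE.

[0,1] S/N  lex  "heard"
[1,2] (PP/N)\(S/N)  lex  "gave"
[0,2] PP/N  <  k=1
[2,3] N/(N\PP)  lex  "with"
[3,4] (N\PP)/S  lex  "cat"
[4,5] S  lex  "near"
[3,5] N\PP  >  k=4
[2,5] N  >  k=3
[0,5] PP  >  k=2
[5,6] S\PP  lex  "city"
[0,6] S  <  k=5

[0,6] S   <
  [0,5] PP   >
    [0,2] PP/N   <
      [0,1] "heard" : S/N
      [1,2] "gave" : (PP/N)\(S/N)
    [2,5] N   >
      [2,3] "with" : N/(N\PP)
      [3,5] N\PP   >
        [3,4] "cat" : (N\PP)/S
        [4,5] "near" : S
  [5,6] "city" : S\PP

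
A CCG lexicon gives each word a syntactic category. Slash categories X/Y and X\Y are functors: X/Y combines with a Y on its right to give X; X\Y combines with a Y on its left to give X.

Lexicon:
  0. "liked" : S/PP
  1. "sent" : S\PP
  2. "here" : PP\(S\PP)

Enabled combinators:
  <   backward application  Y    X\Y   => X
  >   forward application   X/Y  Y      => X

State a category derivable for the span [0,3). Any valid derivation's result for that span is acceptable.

S

[0,3] S   >
  [0,1] "liked" : S/PP
  [1,3] PP   <
    [1,2] "sent" : S\PP
    [2,3] "here" : PP\(S\PP)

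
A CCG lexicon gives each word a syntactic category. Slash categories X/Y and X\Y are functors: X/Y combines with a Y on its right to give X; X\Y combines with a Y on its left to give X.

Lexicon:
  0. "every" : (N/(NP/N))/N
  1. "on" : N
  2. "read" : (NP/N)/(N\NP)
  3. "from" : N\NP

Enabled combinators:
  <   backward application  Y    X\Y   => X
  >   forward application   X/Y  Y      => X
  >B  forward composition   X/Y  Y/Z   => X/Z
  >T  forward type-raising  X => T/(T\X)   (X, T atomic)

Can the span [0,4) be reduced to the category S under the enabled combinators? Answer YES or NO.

NO

(N/(NP/N))/N N (NP/N)/(N\NP) N\NP
CKY chart[0,4] = {N, N/(N\N), NP/(NP\N), PP/(PP\N), S/(S\N)}; S ∉ chart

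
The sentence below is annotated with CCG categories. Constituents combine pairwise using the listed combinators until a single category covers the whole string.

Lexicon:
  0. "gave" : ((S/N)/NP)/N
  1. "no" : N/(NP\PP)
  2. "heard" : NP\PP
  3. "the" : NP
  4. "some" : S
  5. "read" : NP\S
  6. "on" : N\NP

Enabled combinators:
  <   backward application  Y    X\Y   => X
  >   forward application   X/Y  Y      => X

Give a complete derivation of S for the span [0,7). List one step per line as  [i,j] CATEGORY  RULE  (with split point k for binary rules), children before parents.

[0,7] S   >
  [0,4] S/N   >
    [0,3] (S/N)/NP   >
      [0,1] "gave" : ((S/N)/NP)/N
      [1,3] N   >
        [1,2] "no" : N/(NP\PP)
        [2,3] "heard" : NP\PP
    [3,4] "the" : NP
  [4,7] N   <
    [4,6] NP   <
      [4,5] "some" : S
      [5,6] "read" : NP\S
    [6,7] "on" : N\NP

[0,1] ((S/N)/NP)/N  lex  "gave"
[1,2] N/(NP\PP)  lex  "no"
[2,3] NP\PP  lex  "heard"
[1,3] N  >  k=2
[0,3] (S/N)/NP  >  k=1
[3,4] NP  lex  "the"
[0,4] S/N  >  k=3
[4,5] S  lex  "some"
[5,6] NP\S  lex  "read"
[4,6] NP  <  k=5
[6,7] N\NP  lex  "on"
[4,7] N  <  k=6
[0,7] S  >  k=4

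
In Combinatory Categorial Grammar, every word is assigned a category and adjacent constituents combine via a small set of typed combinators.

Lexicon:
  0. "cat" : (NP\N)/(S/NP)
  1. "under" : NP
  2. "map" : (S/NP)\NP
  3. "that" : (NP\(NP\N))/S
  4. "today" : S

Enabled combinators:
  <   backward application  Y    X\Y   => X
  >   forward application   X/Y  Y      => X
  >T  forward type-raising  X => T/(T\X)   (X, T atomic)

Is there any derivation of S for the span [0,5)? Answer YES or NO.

NO

(NP\N)/(S/NP) NP (S/NP)\NP (NP\(NP\N))/S S
CKY chart[0,5] = {N/(N\NP), NP, NP/(NP\NP), PP/(PP\NP), S/(S\NP)}; S ∉ chart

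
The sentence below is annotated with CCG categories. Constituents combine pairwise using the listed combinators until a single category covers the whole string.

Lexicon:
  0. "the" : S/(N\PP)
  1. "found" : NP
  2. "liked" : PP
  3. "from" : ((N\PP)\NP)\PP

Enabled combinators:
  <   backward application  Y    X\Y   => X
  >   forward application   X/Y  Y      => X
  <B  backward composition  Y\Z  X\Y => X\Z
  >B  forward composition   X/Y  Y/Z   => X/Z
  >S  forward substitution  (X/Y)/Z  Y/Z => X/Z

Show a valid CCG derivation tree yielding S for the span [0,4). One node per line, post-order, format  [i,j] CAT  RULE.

[0,1] S/(N\PP)  lex  "the"
[1,2] NP  lex  "found"
[2,3] PP  lex  "liked"
[3,4] ((N\PP)\NP)\PP  lex  "from"
[2,4] (N\PP)\NP  <  k=3
[1,4] N\PP  <  k=2
[0,4] S  >  k=1

[0,4] S   >
  [0,1] "the" : S/(N\PP)
  [1,4] N\PP   <
    [1,2] "found" : NP
    [2,4] (N\PP)\NP   <
      [2,3] "liked" : PP
      [3,4] "from" : ((N\PP)\NP)\PP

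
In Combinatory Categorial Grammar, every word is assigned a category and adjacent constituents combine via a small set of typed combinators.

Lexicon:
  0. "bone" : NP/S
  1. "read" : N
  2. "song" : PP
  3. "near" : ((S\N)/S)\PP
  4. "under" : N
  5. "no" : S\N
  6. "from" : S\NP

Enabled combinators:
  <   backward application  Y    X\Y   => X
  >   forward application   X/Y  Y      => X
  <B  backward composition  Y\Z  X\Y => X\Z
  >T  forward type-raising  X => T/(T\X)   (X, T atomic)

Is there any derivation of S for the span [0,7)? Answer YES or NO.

[0,7] S   <
  [0,6] NP   >
    [0,1] "bone" : NP/S
    [1,6] S   <
      [1,2] "read" : N
      [2,6] S\N   >
        [2,4] (S\N)/S   <
          [2,3] "song" : PP
          [3,4] "near" : ((S\N)/S)\PP
        [4,6] S   <
          [4,5] "under" : N
          [5,6] "no" : S\N
  [6,7] "from" : S\NP

YES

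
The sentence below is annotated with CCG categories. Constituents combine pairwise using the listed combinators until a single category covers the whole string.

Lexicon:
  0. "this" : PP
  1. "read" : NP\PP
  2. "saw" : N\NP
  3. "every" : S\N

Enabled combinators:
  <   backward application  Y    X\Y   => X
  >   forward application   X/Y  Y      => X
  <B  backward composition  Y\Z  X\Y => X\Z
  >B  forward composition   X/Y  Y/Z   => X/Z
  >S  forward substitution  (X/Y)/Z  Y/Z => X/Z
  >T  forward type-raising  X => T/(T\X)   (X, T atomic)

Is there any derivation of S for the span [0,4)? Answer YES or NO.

YES

[0,4] S   <
  [0,2] NP   >
    [0,1] NP/(NP\PP)   >T
      [0,1] "this" : PP
    [1,2] "read" : NP\PP
  [2,4] S\NP   <B
    [2,3] "saw" : N\NP
    [3,4] "every" : S\N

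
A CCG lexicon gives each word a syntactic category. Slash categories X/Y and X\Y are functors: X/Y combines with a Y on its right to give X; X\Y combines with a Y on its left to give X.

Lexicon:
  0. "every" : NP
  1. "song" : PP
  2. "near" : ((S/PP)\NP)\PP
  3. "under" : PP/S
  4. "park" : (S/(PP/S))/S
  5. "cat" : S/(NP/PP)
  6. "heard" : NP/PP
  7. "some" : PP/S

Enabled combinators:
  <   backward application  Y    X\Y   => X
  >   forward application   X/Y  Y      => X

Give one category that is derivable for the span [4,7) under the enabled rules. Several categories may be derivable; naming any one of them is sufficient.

S/(PP/S)

[0,8] S   >
  [0,3] S/PP   <
    [0,1] "every" : NP
    [1,3] (S/PP)\NP   <
      [1,2] "song" : PP
      [2,3] "near" : ((S/PP)\NP)\PP
  [3,8] PP   >
    [3,4] "under" : PP/S
    [4,8] S   >
      [4,7] S/(PP/S)   >
        [4,5] "park" : (S/(PP/S))/S
        [5,7] S   >
          [5,6] "cat" : S/(NP/PP)
          [6,7] "heard" : NP/PP
      [7,8] "some" : PP/S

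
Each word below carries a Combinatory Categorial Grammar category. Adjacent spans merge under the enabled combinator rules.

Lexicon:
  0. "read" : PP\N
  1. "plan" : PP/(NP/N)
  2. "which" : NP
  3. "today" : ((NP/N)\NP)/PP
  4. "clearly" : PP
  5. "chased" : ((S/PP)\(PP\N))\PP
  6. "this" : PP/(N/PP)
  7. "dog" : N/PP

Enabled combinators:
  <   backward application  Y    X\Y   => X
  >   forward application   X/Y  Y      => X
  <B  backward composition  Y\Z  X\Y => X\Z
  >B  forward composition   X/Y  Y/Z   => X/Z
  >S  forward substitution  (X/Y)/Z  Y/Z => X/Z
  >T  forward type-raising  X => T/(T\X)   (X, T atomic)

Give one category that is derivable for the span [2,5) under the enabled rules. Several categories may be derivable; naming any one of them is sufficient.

[0,8] S   >
  [0,6] S/PP   <
    [0,1] "read" : PP\N
    [1,6] (S/PP)\(PP\N)   <
      [1,5] PP   >
        [1,2] "plan" : PP/(NP/N)
        [2,5] NP/N   <
          [2,3] "which" : NP
          [3,5] (NP/N)\NP   >
            [3,4] "today" : ((NP/N)\NP)/PP
            [4,5] "clearly" : PP
      [5,6] "chased" : ((S/PP)\(PP\N))\PP
  [6,8] PP   >
    [6,7] "this" : PP/(N/PP)
    [7,8] "dog" : N/PP

NP/N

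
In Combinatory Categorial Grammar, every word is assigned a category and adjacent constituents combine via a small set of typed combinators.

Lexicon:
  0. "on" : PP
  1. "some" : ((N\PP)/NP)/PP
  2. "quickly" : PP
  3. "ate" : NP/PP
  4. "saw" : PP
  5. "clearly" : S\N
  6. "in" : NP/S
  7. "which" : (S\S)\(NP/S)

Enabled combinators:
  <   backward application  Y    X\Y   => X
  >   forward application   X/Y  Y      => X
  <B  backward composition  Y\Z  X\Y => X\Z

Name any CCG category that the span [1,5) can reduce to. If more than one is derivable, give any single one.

N\PP

[0,8] S   <
  [0,5] N   <
    [0,1] "on" : PP
    [1,5] N\PP   >
      [1,3] (N\PP)/NP   >
        [1,2] "some" : ((N\PP)/NP)/PP
        [2,3] "quickly" : PP
      [3,5] NP   >
        [3,4] "ate" : NP/PP
        [4,5] "saw" : PP
  [5,8] S\N   <B
    [5,6] "clearly" : S\N
    [6,8] S\S   <
      [6,7] "in" : NP/S
      [7,8] "which" : (S\S)\(NP/S)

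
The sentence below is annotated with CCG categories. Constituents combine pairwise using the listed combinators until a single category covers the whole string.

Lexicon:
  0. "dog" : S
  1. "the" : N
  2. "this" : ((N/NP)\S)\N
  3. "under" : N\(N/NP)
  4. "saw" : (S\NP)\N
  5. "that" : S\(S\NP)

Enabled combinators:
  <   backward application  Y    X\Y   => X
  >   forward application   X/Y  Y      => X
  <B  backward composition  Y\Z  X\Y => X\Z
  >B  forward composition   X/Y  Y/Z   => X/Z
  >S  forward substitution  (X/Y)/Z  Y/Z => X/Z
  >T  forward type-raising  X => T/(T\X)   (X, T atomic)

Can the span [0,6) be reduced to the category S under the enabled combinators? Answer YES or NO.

[0,6] S   <
  [0,5] S\NP   <
    [0,4] N   >
      [0,1] N/(N\S)   >T
        [0,1] "dog" : S
      [1,4] N\S   <B
        [1,3] (N/NP)\S   <
          [1,2] "the" : N
          [2,3] "this" : ((N/NP)\S)\N
        [3,4] "under" : N\(N/NP)
    [4,5] "saw" : (S\NP)\N
  [5,6] "that" : S\(S\NP)

YES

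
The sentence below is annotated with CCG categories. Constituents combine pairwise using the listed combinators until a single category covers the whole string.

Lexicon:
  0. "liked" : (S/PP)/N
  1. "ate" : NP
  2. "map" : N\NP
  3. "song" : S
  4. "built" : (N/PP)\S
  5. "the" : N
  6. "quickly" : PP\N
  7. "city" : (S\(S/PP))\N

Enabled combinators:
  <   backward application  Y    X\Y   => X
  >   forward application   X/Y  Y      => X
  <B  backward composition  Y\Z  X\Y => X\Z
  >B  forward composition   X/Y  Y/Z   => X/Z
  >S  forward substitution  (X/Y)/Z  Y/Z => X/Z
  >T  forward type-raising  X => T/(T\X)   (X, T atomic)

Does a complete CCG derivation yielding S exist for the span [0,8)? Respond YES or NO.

[0,8] S   <
  [0,3] S/PP   >
    [0,1] "liked" : (S/PP)/N
    [1,3] N   >
      [1,2] N/(N\NP)   >T
        [1,2] "ate" : NP
      [2,3] "map" : N\NP
  [3,8] S\(S/PP)   <
    [3,7] N   >
      [3,5] N/PP   <
        [3,4] "song" : S
        [4,5] "built" : (N/PP)\S
      [5,7] PP   >
        [5,6] PP/(PP\N)   >T
          [5,6] "the" : N
        [6,7] "quickly" : PP\N
    [7,8] "city" : (S\(S/PP))\N

YES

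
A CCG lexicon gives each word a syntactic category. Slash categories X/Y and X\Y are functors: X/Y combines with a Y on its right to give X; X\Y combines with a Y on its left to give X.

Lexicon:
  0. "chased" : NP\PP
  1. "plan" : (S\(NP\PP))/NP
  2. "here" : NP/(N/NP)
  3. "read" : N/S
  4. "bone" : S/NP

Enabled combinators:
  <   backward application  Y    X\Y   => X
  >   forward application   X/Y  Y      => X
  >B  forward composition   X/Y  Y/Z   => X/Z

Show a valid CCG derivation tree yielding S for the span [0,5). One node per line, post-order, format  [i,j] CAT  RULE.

[0,5] S   <
  [0,1] "chased" : NP\PP
  [1,5] S\(NP\PP)   >
    [1,2] "plan" : (S\(NP\PP))/NP
    [2,5] NP   >
      [2,3] "here" : NP/(N/NP)
      [3,5] N/NP   >B
        [3,4] "read" : N/S
        [4,5] "bone" : S/NP

[0,1] NP\PP  lex  "chased"
[1,2] (S\(NP\PP))/NP  lex  "plan"
[2,3] NP/(N/NP)  lex  "here"
[3,4] N/S  lex  "read"
[4,5] S/NP  lex  "bone"
[3,5] N/NP  >B  k=4
[2,5] NP  >  k=3
[1,5] S\(NP\PP)  >  k=2
[0,5] S  <  k=1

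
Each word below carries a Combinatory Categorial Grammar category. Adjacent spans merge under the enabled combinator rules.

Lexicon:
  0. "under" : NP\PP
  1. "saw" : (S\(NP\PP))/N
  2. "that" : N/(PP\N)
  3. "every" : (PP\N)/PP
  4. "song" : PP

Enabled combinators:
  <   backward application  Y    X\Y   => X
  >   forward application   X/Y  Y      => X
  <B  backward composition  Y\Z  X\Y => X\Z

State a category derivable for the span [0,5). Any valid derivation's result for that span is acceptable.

[0,5] S   <
  [0,1] "under" : NP\PP
  [1,5] S\(NP\PP)   >
    [1,2] "saw" : (S\(NP\PP))/N
    [2,5] N   >
      [2,3] "that" : N/(PP\N)
      [3,5] PP\N   >
        [3,4] "every" : (PP\N)/PP
        [4,5] "song" : PP

S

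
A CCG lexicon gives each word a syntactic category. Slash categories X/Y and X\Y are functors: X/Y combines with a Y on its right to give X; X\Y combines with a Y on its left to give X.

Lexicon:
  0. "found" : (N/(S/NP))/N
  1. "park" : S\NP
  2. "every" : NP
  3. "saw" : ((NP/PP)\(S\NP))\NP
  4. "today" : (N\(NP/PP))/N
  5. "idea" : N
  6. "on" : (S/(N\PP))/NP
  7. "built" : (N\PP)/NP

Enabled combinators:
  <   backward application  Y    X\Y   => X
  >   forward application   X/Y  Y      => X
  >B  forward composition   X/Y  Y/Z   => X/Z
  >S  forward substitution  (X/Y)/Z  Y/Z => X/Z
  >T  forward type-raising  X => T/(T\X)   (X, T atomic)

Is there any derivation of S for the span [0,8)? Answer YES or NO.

(N/(S/NP))/N S\NP NP ((NP/PP)\(S\NP))\NP (N\(NP/PP))/N N (S/(N\PP))/NP (N\PP)/NP
CKY chart[0,8] = {N, N/(N\N), NP/(NP\N), PP/(PP\N), S/(S\N)}; S ∉ chart

NO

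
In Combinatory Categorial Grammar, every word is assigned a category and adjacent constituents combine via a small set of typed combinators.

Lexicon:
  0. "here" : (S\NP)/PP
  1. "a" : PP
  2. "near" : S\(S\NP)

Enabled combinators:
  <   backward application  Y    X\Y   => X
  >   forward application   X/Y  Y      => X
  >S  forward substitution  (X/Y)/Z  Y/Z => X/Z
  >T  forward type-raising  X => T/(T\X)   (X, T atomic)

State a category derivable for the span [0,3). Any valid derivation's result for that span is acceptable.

S

[0,3] S   <
  [0,2] S\NP   >
    [0,1] "here" : (S\NP)/PP
    [1,2] "a" : PP
  [2,3] "near" : S\(S\NP)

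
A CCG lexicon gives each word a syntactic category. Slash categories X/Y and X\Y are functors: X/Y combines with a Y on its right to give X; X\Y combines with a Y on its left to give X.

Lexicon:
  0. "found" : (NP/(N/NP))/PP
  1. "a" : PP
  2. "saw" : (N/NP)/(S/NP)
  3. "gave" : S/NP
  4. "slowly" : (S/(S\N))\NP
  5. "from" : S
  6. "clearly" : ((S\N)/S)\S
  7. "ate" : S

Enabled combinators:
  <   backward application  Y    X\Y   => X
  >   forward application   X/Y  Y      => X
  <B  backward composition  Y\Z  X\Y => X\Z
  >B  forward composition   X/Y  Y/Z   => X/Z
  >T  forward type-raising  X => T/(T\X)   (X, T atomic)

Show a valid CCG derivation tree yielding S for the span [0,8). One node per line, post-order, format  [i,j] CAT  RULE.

[0,1] (NP/(N/NP))/PP  lex  "found"
[1,2] PP  lex  "a"
[0,2] NP/(N/NP)  >  k=1
[2,3] (N/NP)/(S/NP)  lex  "saw"
[3,4] S/NP  lex  "gave"
[2,4] N/NP  >  k=3
[0,4] NP  >  k=2
[4,5] (S/(S\N))\NP  lex  "slowly"
[0,5] S/(S\N)  <  k=4
[5,6] S  lex  "from"
[6,7] ((S\N)/S)\S  lex  "clearly"
[5,7] (S\N)/S  <  k=6
[7,8] S  lex  "ate"
[5,8] S\N  >  k=7
[0,8] S  >  k=5

[0,8] S   >
  [0,5] S/(S\N)   <
    [0,4] NP   >
      [0,2] NP/(N/NP)   >
        [0,1] "found" : (NP/(N/NP))/PP
        [1,2] "a" : PP
      [2,4] N/NP   >
        [2,3] "saw" : (N/NP)/(S/NP)
        [3,4] "gave" : S/NP
    [4,5] "slowly" : (S/(S\N))\NP
  [5,8] S\N   >
    [5,7] (S\N)/S   <
      [5,6] "from" : S
      [6,7] "clearly" : ((S\N)/S)\S
    [7,8] "ate" : S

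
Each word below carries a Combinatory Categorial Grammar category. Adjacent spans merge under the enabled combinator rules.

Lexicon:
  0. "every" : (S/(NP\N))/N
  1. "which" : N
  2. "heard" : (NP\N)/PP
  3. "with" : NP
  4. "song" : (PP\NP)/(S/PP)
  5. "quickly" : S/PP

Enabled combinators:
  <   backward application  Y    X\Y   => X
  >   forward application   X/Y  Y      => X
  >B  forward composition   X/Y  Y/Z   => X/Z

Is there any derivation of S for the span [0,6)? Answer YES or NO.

[0,6] S   >
  [0,2] S/(NP\N)   >
    [0,1] "every" : (S/(NP\N))/N
    [1,2] "which" : N
  [2,6] NP\N   >
    [2,3] "heard" : (NP\N)/PP
    [3,6] PP   <
      [3,4] "with" : NP
      [4,6] PP\NP   >
        [4,5] "song" : (PP\NP)/(S/PP)
        [5,6] "quickly" : S/PP

YES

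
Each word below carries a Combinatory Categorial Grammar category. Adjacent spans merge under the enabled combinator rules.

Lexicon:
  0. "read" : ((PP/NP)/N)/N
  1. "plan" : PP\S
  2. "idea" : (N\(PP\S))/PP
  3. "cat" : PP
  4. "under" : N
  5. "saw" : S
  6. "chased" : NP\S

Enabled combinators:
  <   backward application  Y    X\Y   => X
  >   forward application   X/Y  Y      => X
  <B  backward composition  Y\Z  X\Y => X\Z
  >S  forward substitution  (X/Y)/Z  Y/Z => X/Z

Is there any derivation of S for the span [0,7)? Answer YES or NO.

NO

((PP/NP)/N)/N PP\S (N\(PP\S))/PP PP N S NP\S
CKY chart[0,7] = {PP}; S ∉ chart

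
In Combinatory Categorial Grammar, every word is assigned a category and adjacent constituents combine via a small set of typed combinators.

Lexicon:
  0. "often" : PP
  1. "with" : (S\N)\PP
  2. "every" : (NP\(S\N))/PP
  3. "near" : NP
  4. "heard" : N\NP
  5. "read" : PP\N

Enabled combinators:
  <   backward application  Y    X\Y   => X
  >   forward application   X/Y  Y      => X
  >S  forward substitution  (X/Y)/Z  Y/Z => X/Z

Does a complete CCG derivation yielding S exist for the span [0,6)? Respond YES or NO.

PP (S\N)\PP (NP\(S\N))/PP NP N\NP PP\N
CKY chart[0,6] = {NP}; S ∉ chart

NO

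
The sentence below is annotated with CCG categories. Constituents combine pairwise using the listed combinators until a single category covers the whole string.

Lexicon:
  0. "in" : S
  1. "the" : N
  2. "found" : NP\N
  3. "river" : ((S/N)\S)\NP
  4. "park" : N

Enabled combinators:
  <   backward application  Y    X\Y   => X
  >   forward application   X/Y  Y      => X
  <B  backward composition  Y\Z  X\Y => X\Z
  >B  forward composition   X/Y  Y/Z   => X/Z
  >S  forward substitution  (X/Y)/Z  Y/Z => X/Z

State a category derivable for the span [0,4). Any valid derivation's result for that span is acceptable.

S/N

[0,5] S   >
  [0,4] S/N   <
    [0,1] "in" : S
    [1,4] (S/N)\S   <
      [1,3] NP   <
        [1,2] "the" : N
        [2,3] "found" : NP\N
      [3,4] "river" : ((S/N)\S)\NP
  [4,5] "park" : N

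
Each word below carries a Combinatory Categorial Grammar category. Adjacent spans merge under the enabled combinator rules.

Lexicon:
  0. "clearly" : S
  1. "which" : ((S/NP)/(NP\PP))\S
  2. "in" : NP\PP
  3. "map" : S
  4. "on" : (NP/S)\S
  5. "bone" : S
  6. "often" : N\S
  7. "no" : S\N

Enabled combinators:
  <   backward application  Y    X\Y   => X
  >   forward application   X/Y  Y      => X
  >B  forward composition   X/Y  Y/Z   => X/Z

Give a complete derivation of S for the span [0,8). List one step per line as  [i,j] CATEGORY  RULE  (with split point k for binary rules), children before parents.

[0,1] S  lex  "clearly"
[1,2] ((S/NP)/(NP\PP))\S  lex  "which"
[0,2] (S/NP)/(NP\PP)  <  k=1
[2,3] NP\PP  lex  "in"
[0,3] S/NP  >  k=2
[3,4] S  lex  "map"
[4,5] (NP/S)\S  lex  "on"
[3,5] NP/S  <  k=4
[5,6] S  lex  "bone"
[6,7] N\S  lex  "often"
[5,7] N  <  k=6
[7,8] S\N  lex  "no"
[5,8] S  <  k=7
[3,8] NP  >  k=5
[0,8] S  >  k=3

[0,8] S   >
  [0,3] S/NP   >
    [0,2] (S/NP)/(NP\PP)   <
      [0,1] "clearly" : S
      [1,2] "which" : ((S/NP)/(NP\PP))\S
    [2,3] "in" : NP\PP
  [3,8] NP   >
    [3,5] NP/S   <
      [3,4] "map" : S
      [4,5] "on" : (NP/S)\S
    [5,8] S   <
      [5,7] N   <
        [5,6] "bone" : S
        [6,7] "often" : N\S
      [7,8] "no" : S\N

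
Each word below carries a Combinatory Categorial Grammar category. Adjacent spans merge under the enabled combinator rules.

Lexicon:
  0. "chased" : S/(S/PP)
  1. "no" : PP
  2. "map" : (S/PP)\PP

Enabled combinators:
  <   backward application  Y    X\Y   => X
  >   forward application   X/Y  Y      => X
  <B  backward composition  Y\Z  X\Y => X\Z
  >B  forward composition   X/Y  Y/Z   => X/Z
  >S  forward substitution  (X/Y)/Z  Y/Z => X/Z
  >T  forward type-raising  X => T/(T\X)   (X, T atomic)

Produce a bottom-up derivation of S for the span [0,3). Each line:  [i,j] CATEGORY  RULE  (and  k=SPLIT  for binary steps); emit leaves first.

[0,1] S/(S/PP)  lex  "chased"
[1,2] PP  lex  "no"
[2,3] (S/PP)\PP  lex  "map"
[1,3] S/PP  <  k=2
[0,3] S  >  k=1

[0,3] S   >
  [0,1] "chased" : S/(S/PP)
  [1,3] S/PP   <
    [1,2] "no" : PP
    [2,3] "map" : (S/PP)\PP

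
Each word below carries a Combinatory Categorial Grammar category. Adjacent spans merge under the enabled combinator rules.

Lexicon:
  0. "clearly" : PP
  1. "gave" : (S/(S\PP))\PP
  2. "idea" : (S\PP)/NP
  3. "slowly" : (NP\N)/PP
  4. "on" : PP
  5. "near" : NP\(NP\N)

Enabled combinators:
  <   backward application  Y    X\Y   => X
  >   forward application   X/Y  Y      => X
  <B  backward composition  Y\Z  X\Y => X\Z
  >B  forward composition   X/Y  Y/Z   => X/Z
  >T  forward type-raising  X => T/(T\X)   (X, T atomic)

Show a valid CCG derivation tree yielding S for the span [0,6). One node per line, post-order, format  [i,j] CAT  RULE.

[0,1] PP  lex  "clearly"
[1,2] (S/(S\PP))\PP  lex  "gave"
[0,2] S/(S\PP)  <  k=1
[2,3] (S\PP)/NP  lex  "idea"
[3,4] (NP\N)/PP  lex  "slowly"
[4,5] PP  lex  "on"
[3,5] NP\N  >  k=4
[5,6] NP\(NP\N)  lex  "near"
[3,6] NP  <  k=5
[2,6] S\PP  >  k=3
[0,6] S  >  k=2

[0,6] S   >
  [0,2] S/(S\PP)   <
    [0,1] "clearly" : PP
    [1,2] "gave" : (S/(S\PP))\PP
  [2,6] S\PP   >
    [2,3] "idea" : (S\PP)/NP
    [3,6] NP   <
      [3,5] NP\N   >
        [3,4] "slowly" : (NP\N)/PP
        [4,5] "on" : PP
      [5,6] "near" : NP\(NP\N)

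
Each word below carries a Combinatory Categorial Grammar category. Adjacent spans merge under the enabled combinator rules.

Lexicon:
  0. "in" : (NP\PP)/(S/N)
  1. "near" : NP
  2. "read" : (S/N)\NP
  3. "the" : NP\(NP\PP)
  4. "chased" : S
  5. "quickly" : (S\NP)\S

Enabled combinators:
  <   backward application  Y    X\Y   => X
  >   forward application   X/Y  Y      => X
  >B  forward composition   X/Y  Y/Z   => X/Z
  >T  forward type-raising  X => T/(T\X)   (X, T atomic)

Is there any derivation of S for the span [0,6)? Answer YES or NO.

YES

[0,6] S   <
  [0,4] NP   <
    [0,3] NP\PP   >
      [0,1] "in" : (NP\PP)/(S/N)
      [1,3] S/N   <
        [1,2] "near" : NP
        [2,3] "read" : (S/N)\NP
    [3,4] "the" : NP\(NP\PP)
  [4,6] S\NP   <
    [4,5] "chased" : S
    [5,6] "quickly" : (S\NP)\S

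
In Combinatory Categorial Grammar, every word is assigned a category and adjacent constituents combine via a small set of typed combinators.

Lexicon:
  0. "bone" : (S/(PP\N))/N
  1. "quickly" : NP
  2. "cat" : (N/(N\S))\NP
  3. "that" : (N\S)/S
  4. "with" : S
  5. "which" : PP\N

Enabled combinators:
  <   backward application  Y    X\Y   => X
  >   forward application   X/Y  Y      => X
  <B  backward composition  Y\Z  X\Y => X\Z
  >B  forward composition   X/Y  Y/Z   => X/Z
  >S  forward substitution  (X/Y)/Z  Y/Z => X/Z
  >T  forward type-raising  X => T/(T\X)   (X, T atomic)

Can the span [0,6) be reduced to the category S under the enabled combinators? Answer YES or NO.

[0,6] S   >
  [0,5] S/(PP\N)   >
    [0,1] "bone" : (S/(PP\N))/N
    [1,5] N   >
      [1,3] N/(N\S)   <
        [1,2] "quickly" : NP
        [2,3] "cat" : (N/(N\S))\NP
      [3,5] N\S   >
        [3,4] "that" : (N\S)/S
        [4,5] "with" : S
  [5,6] "which" : PP\N

YES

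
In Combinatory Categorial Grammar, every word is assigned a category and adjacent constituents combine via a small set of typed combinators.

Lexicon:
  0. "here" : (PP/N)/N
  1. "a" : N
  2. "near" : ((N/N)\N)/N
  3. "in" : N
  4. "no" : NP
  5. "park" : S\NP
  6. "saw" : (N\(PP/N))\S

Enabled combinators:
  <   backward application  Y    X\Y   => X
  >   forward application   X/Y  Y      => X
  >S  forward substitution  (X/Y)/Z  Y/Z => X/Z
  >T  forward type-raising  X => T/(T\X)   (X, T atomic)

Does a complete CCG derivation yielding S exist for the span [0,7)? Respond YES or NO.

(PP/N)/N N ((N/N)\N)/N N NP S\NP (N\(PP/N))\S
CKY chart[0,7] = {N, N/(N\N), NP/(NP\N), PP/(PP\N), S/(S\N)}; S ∉ chart

NO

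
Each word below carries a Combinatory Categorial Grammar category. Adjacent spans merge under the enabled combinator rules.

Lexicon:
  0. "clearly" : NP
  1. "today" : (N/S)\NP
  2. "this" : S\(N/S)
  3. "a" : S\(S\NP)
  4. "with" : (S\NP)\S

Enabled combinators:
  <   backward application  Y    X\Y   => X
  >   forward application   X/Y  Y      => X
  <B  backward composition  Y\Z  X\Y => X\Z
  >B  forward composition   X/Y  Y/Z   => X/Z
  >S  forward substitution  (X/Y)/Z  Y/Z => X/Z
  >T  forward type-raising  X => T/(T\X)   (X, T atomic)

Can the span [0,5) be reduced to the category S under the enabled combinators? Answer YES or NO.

[0,5] S   <
  [0,1] "clearly" : NP
  [1,5] S\NP   <
    [1,4] S   <
      [1,3] S\NP   <B
        [1,2] "today" : (N/S)\NP
        [2,3] "this" : S\(N/S)
      [3,4] "a" : S\(S\NP)
    [4,5] "with" : (S\NP)\S

YES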